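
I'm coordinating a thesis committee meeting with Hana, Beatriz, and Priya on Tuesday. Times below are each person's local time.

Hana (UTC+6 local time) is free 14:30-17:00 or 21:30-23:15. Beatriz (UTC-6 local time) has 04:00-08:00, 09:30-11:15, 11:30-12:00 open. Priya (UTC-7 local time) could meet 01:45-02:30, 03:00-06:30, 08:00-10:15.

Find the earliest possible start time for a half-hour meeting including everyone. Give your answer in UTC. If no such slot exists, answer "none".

10:00

Hana in UTC: 08:30-11:00, 15:30-17:15 (subtract 6h to convert from UTC+6).
Beatriz in UTC: 10:00-14:00, 15:30-17:15, 17:30-18:00 (add 6h to convert from UTC-6).
Priya in UTC: 08:45-09:30, 10:00-13:30, 15:00-17:15 (add 7h to convert from UTC-7).
Hana ∩ Beatriz: 10:00-11:00, 15:30-17:15.
Hana ∩ Beatriz ∩ Priya: 10:00-11:00, 15:30-17:15.
The first common window of at least 30 minutes is 10:00-11:00, so the earliest start is 10:00.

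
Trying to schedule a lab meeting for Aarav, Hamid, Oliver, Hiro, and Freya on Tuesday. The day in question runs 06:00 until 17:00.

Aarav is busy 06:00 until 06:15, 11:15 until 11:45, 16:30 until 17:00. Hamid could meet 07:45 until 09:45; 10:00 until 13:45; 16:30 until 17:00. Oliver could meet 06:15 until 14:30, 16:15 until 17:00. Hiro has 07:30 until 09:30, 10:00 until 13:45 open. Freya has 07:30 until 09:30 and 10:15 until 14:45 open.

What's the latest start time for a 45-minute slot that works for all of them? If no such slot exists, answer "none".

Aarav free: 06:15-11:15, 11:45-16:30 (invert busy blocks within the working day).
Hamid free: 07:45-09:45, 10:00-13:45, 16:30-17:00.
Oliver free: 06:15-14:30, 16:15-17:00.
Hiro free: 07:30-09:30, 10:00-13:45.
Freya free: 07:30-09:30, 10:15-14:45.
Aarav ∩ Hamid: 07:45-09:45, 10:00-11:15, 11:45-13:45.
Aarav ∩ Hamid ∩ Oliver: 07:45-09:45, 10:00-11:15, 11:45-13:45.
Aarav ∩ Hamid ∩ Oliver ∩ Hiro: 07:45-09:30, 10:00-11:15, 11:45-13:45.
Aarav ∩ Hamid ∩ Oliver ∩ Hiro ∩ Freya: 07:45-09:30, 10:15-11:15, 11:45-13:45.
The last common window of at least 45 minutes is 11:45-13:45; a 45-minute meeting can start as late as 13:00 and still end by 13:45.

13:00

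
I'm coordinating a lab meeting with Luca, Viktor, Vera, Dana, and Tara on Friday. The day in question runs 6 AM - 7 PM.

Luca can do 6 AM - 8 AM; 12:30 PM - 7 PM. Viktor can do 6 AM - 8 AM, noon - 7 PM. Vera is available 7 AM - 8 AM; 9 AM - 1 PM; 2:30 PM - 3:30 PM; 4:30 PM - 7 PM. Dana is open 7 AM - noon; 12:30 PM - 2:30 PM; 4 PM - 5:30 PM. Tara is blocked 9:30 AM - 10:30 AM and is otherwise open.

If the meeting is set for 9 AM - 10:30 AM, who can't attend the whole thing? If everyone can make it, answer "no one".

Luca free: 06:00-08:00, 12:30-19:00.
Viktor free: 06:00-08:00, 12:00-19:00.
Vera free: 07:00-08:00, 09:00-13:00, 14:30-15:30, 16:30-19:00.
Dana free: 07:00-12:00, 12:30-14:30, 16:00-17:30.
Tara free: 06:00-09:30, 10:30-19:00 (invert busy blocks within the working day).
Luca: not fully free for 09:00-10:30. Viktor: not fully free for 09:00-10:30. Vera: free for 09:00-10:30. Dana: free for 09:00-10:30. Tara: not fully free for 09:00-10:30.

Luca, Tara, Viktor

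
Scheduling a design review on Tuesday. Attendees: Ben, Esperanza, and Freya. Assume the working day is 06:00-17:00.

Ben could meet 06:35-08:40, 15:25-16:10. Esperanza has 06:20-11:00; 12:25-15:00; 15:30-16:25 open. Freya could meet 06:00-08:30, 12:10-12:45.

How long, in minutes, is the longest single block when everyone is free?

Ben ∩ Esperanza: 06:35-08:40, 15:30-16:10.
Ben ∩ Esperanza ∩ Freya: 06:35-08:30.
The longest is 06:35-08:30 at 115 minutes.

115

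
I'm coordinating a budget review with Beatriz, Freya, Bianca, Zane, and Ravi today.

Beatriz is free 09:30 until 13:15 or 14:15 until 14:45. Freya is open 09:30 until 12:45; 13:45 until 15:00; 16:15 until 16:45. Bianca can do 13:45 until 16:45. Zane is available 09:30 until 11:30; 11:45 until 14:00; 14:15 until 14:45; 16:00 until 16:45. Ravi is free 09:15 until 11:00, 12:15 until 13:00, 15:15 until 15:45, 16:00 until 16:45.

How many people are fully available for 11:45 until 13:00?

2

Beatriz and Zane can make the full 11:45-13:00 slot — that's 2.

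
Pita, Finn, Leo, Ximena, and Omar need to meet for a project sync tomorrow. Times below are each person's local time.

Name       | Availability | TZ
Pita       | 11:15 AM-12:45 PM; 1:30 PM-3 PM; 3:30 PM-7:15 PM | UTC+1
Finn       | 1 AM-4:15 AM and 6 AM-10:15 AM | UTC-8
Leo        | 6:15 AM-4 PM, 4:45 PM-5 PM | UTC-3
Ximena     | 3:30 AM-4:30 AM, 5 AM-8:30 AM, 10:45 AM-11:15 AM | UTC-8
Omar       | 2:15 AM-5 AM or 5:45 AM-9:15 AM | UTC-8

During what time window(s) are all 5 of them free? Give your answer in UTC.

11:30-11:45, 14:30-16:30

Pita in UTC: 10:15-11:45, 12:30-14:00, 14:30-18:15 (subtract 1h to convert from UTC+1).
Finn in UTC: 09:00-12:15, 14:00-18:15 (add 8h to convert from UTC-8).
Leo in UTC: 09:15-19:00, 19:45-20:00 (add 3h to convert from UTC-3).
Ximena in UTC: 11:30-12:30, 13:00-16:30, 18:45-19:15 (add 8h to convert from UTC-8).
Omar in UTC: 10:15-13:00, 13:45-17:15 (add 8h to convert from UTC-8).
Pita ∩ Finn: 10:15-11:45, 14:30-18:15.
Pita ∩ Finn ∩ Leo: 10:15-11:45, 14:30-18:15.
Pita ∩ Finn ∩ Leo ∩ Ximena: 11:30-11:45, 14:30-16:30.
Pita ∩ Finn ∩ Leo ∩ Ximena ∩ Omar: 11:30-11:45, 14:30-16:30.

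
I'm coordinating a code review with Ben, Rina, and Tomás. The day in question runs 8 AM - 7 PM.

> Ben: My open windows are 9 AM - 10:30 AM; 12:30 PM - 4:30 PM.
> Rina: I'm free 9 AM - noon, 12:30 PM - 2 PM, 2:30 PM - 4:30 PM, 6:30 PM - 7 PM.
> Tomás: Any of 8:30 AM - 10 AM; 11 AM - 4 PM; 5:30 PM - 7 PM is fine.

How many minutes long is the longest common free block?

Ben ∩ Rina: 09:00-10:30, 12:30-14:00, 14:30-16:30.
Ben ∩ Rina ∩ Tomás: 09:00-10:00, 12:30-14:00, 14:30-16:00.
Those are the intersection windows.
The longest is 12:30-14:00 at 90 minutes.

90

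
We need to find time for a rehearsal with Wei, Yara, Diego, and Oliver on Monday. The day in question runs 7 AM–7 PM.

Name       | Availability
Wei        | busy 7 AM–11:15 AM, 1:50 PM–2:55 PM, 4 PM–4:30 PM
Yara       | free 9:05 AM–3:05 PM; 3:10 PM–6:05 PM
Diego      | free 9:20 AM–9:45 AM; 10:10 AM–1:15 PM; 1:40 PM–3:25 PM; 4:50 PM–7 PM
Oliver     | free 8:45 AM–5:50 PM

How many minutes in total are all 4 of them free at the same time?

215

Wei free: 11:15-13:50, 14:55-16:00, 16:30-19:00 (invert busy blocks within the working day).
Yara free: 09:05-15:05, 15:10-18:05.
Diego free: 09:20-09:45, 10:10-13:15, 13:40-15:25, 16:50-19:00.
Oliver free: 08:45-17:50.
Wei ∩ Yara: 11:15-13:50, 14:55-15:05, 15:10-16:00, 16:30-18:05.
Wei ∩ Yara ∩ Diego: 11:15-13:15, 13:40-13:50, 14:55-15:05, 15:10-15:25, 16:50-18:05.
Wei ∩ Yara ∩ Diego ∩ Oliver: 11:15-13:15, 13:40-13:50, 14:55-15:05, 15:10-15:25, 16:50-17:50.
Summing the common windows: 120 + 10 + 10 + 15 + 60 = 215 minutes.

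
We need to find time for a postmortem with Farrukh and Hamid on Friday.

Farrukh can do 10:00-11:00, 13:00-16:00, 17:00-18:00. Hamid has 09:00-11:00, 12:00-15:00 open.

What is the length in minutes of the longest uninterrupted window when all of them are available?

Farrukh ∩ Hamid: 10:00-11:00, 13:00-15:00.
So the common availability across everyone is 10:00-11:00, 13:00-15:00.
The longest is 13:00-15:00 at 120 minutes.

120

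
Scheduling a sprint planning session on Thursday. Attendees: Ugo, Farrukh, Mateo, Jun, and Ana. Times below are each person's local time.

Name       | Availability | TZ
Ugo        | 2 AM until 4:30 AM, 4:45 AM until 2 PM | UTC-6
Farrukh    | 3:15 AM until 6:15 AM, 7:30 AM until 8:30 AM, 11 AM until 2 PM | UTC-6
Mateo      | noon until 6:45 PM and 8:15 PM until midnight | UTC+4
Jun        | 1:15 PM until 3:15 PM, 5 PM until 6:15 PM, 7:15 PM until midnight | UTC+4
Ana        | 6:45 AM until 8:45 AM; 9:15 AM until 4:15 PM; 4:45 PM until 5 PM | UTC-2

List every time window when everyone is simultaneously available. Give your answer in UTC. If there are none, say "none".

Ugo in UTC: 08:00-10:30, 10:45-20:00 (add 6h to convert from UTC-6).
Farrukh in UTC: 09:15-12:15, 13:30-14:30, 17:00-20:00 (add 6h to convert from UTC-6).
Mateo in UTC: 08:00-14:45, 16:15-20:00 (subtract 4h to convert from UTC+4).
Jun in UTC: 09:15-11:15, 13:00-14:15, 15:15-20:00 (subtract 4h to convert from UTC+4).
Ana in UTC: 08:45-10:45, 11:15-18:15, 18:45-19:00 (add 2h to convert from UTC-2).
Ugo ∩ Farrukh: 09:15-10:30, 10:45-12:15, 13:30-14:30, 17:00-20:00.
Ugo ∩ Farrukh ∩ Mateo: 09:15-10:30, 10:45-12:15, 13:30-14:30, 17:00-20:00.
Ugo ∩ Farrukh ∩ Mateo ∩ Jun: 09:15-10:30, 10:45-11:15, 13:30-14:15, 17:00-20:00.
Ugo ∩ Farrukh ∩ Mateo ∩ Jun ∩ Ana: 09:15-10:30, 13:30-14:15, 17:00-18:15, 18:45-19:00.
So the common availability across everyone is 09:15-10:30, 13:30-14:15, 17:00-18:15, 18:45-19:00.

09:15-10:30, 13:30-14:15, 17:00-18:15, 18:45-19:00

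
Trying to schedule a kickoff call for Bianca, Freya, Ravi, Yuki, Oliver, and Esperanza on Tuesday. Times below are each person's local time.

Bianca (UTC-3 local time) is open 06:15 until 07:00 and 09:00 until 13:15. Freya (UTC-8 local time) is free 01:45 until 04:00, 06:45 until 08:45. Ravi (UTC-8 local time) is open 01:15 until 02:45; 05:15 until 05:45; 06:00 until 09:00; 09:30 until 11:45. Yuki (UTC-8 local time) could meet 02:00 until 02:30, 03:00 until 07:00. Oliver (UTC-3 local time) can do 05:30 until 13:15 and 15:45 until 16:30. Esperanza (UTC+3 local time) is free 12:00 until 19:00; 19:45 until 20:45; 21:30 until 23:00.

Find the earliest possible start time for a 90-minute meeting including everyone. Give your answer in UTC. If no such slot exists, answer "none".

none

Bianca in UTC: 09:15-10:00, 12:00-16:15 (add 3h to convert from UTC-3).
Freya in UTC: 09:45-12:00, 14:45-16:45 (add 8h to convert from UTC-8).
Ravi in UTC: 09:15-10:45, 13:15-13:45, 14:00-17:00, 17:30-19:45 (add 8h to convert from UTC-8).
Yuki in UTC: 10:00-10:30, 11:00-15:00 (add 8h to convert from UTC-8).
Oliver in UTC: 08:30-16:15, 18:45-19:30 (add 3h to convert from UTC-3).
Esperanza in UTC: 09:00-16:00, 16:45-17:45, 18:30-20:00 (subtract 3h to convert from UTC+3).
Bianca ∩ Freya: 09:45-10:00, 14:45-16:15.
Bianca ∩ Freya ∩ Ravi: 09:45-10:00, 14:45-16:15.
Bianca ∩ Freya ∩ Ravi ∩ Yuki: 14:45-15:00.
Bianca ∩ Freya ∩ Ravi ∩ Yuki ∩ Oliver: 14:45-15:00.
Bianca ∩ Freya ∩ Ravi ∩ Yuki ∩ Oliver ∩ Esperanza: 14:45-15:00.
Those are the intersection windows.
No common window is at least 90 minutes long.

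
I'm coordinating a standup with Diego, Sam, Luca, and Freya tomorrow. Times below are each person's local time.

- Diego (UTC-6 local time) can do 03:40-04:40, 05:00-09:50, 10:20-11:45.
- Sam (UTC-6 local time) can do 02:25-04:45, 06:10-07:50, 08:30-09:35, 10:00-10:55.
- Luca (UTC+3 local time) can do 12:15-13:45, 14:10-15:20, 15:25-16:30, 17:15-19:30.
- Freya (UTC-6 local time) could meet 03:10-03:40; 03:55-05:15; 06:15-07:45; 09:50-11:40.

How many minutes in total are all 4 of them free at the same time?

125

Diego in UTC: 09:40-10:40, 11:00-15:50, 16:20-17:45 (add 6h to convert from UTC-6).
Sam in UTC: 08:25-10:45, 12:10-13:50, 14:30-15:35, 16:00-16:55 (add 6h to convert from UTC-6).
Luca in UTC: 09:15-10:45, 11:10-12:20, 12:25-13:30, 14:15-16:30 (subtract 3h to convert from UTC+3).
Freya in UTC: 09:10-09:40, 09:55-11:15, 12:15-13:45, 15:50-17:40 (add 6h to convert from UTC-6).
Diego ∩ Sam: 09:40-10:40, 12:10-13:50, 14:30-15:35, 16:20-16:55.
Diego ∩ Sam ∩ Luca: 09:40-10:40, 12:10-12:20, 12:25-13:30, 14:30-15:35, 16:20-16:30.
Diego ∩ Sam ∩ Luca ∩ Freya: 09:55-10:40, 12:15-12:20, 12:25-13:30, 16:20-16:30.
So the common availability across everyone is 09:55-10:40, 12:15-12:20, 12:25-13:30, 16:20-16:30.
Summing the common windows: 45 + 5 + 65 + 10 = 125 minutes.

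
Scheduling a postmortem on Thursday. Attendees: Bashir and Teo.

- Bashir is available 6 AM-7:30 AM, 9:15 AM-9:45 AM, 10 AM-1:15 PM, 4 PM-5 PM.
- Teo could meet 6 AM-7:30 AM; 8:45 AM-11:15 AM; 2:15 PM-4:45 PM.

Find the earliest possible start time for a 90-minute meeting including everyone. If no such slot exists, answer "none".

06:00

Bashir ∩ Teo: 06:00-07:30, 09:15-09:45, 10:00-11:15, 16:00-16:45.
The first common window of at least 90 minutes is 06:00-07:30, so the earliest start is 06:00.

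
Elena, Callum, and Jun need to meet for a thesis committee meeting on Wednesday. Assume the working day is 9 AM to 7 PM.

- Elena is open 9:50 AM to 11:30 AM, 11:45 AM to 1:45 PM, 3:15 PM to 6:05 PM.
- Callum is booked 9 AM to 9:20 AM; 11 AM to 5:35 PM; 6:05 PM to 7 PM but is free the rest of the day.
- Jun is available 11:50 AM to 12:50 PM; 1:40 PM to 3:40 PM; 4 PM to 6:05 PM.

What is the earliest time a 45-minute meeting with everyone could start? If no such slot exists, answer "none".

Elena free: 09:50-11:30, 11:45-13:45, 15:15-18:05.
Callum free: 09:20-11:00, 17:35-18:05 (invert busy blocks within the working day).
Jun free: 11:50-12:50, 13:40-15:40, 16:00-18:05.
Elena ∩ Callum: 09:50-11:00, 17:35-18:05.
Elena ∩ Callum ∩ Jun: 17:35-18:05.
Those are the intersection windows.
No common window is at least 45 minutes long.

none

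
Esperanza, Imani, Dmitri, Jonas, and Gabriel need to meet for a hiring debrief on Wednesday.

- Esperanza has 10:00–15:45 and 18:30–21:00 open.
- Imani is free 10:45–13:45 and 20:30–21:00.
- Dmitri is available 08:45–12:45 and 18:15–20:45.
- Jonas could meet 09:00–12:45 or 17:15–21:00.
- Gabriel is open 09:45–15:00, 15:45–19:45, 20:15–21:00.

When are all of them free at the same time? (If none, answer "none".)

10:45-12:45, 20:30-20:45

Esperanza ∩ Imani: 10:45-13:45, 20:30-21:00.
Esperanza ∩ Imani ∩ Dmitri: 10:45-12:45, 20:30-20:45.
Esperanza ∩ Imani ∩ Dmitri ∩ Jonas: 10:45-12:45, 20:30-20:45.
Esperanza ∩ Imani ∩ Dmitri ∩ Jonas ∩ Gabriel: 10:45-12:45, 20:30-20:45.
So the common availability across everyone is 10:45-12:45, 20:30-20:45.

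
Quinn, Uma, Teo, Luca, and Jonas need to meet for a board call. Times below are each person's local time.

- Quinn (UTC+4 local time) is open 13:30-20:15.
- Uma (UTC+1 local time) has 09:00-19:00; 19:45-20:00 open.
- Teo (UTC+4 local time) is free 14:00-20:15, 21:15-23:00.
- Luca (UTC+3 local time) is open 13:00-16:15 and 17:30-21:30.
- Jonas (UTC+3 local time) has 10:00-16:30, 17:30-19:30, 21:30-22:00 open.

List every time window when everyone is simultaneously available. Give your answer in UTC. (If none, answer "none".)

Quinn in UTC: 09:30-16:15 (subtract 4h to convert from UTC+4).
Uma in UTC: 08:00-18:00, 18:45-19:00 (subtract 1h to convert from UTC+1).
Teo in UTC: 10:00-16:15, 17:15-19:00 (subtract 4h to convert from UTC+4).
Luca in UTC: 10:00-13:15, 14:30-18:30 (subtract 3h to convert from UTC+3).
Jonas in UTC: 07:00-13:30, 14:30-16:30, 18:30-19:00 (subtract 3h to convert from UTC+3).
Quinn ∩ Uma: 09:30-16:15.
Quinn ∩ Uma ∩ Teo: 10:00-16:15.
Quinn ∩ Uma ∩ Teo ∩ Luca: 10:00-13:15, 14:30-16:15.
Quinn ∩ Uma ∩ Teo ∩ Luca ∩ Jonas: 10:00-13:15, 14:30-16:15.
Those are the intersection windows.

10:00-13:15, 14:30-16:15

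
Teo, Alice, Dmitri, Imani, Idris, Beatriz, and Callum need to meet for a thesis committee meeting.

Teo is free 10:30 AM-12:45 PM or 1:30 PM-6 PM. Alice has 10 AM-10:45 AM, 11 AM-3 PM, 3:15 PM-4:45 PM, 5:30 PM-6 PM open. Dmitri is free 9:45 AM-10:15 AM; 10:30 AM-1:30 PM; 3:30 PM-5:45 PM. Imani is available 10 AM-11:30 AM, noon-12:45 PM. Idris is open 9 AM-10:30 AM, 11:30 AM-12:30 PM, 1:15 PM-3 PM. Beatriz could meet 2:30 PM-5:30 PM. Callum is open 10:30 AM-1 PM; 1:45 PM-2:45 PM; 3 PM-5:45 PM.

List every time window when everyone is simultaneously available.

none

Teo ∩ Alice: 10:30-10:45, 11:00-12:45, 13:30-15:00, 15:15-16:45, 17:30-18:00.
Teo ∩ Alice ∩ Dmitri: 10:30-10:45, 11:00-12:45, 15:30-16:45, 17:30-17:45.
Teo ∩ Alice ∩ Dmitri ∩ Imani: 10:30-10:45, 11:00-11:30, 12:00-12:45.
Teo ∩ Alice ∩ Dmitri ∩ Imani ∩ Idris: 12:00-12:30.
Teo ∩ Alice ∩ Dmitri ∩ Imani ∩ Idris ∩ Beatriz: ∅.
Teo ∩ Alice ∩ Dmitri ∩ Imani ∩ Idris ∩ Beatriz ∩ Callum: ∅.
There is no time when everyone is free.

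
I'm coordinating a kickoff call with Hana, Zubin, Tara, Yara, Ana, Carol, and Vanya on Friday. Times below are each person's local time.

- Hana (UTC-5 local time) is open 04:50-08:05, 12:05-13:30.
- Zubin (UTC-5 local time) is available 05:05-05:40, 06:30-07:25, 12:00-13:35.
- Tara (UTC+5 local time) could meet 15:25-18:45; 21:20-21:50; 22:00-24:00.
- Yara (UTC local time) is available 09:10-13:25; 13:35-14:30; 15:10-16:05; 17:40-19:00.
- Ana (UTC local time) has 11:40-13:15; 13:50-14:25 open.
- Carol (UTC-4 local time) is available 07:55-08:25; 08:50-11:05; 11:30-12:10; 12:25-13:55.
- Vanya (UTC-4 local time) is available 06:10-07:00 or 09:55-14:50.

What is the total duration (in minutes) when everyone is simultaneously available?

0

Hana in UTC: 09:50-13:05, 17:05-18:30 (add 5h to convert from UTC-5).
Zubin in UTC: 10:05-10:40, 11:30-12:25, 17:00-18:35 (add 5h to convert from UTC-5).
Tara in UTC: 10:25-13:45, 16:20-16:50, 17:00-19:00 (subtract 5h to convert from UTC+5).
Yara in UTC: 09:10-13:25, 13:35-14:30, 15:10-16:05, 17:40-19:00.
Ana in UTC: 11:40-13:15, 13:50-14:25.
Carol in UTC: 11:55-12:25, 12:50-15:05, 15:30-16:10, 16:25-17:55 (add 4h to convert from UTC-4).
Vanya in UTC: 10:10-11:00, 13:55-18:50 (add 4h to convert from UTC-4).
Hana ∩ Zubin: 10:05-10:40, 11:30-12:25, 17:05-18:30.
Hana ∩ Zubin ∩ Tara: 10:25-10:40, 11:30-12:25, 17:05-18:30.
Hana ∩ Zubin ∩ Tara ∩ Yara: 10:25-10:40, 11:30-12:25, 17:40-18:30.
Hana ∩ Zubin ∩ Tara ∩ Yara ∩ Ana: 11:40-12:25.
Hana ∩ Zubin ∩ Tara ∩ Yara ∩ Ana ∩ Carol: 11:55-12:25.
Hana ∩ Zubin ∩ Tara ∩ Yara ∩ Ana ∩ Carol ∩ Vanya: ∅.
There is no time when everyone is free.
There is no common window, so the total is 0 minutes.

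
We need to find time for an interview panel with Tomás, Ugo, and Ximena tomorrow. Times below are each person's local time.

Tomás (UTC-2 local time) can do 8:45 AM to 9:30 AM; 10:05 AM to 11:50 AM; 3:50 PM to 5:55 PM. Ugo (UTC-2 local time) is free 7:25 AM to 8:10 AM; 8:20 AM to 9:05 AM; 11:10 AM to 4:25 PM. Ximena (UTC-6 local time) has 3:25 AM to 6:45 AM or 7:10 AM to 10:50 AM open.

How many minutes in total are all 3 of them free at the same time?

60

Tomás in UTC: 10:45-11:30, 12:05-13:50, 17:50-19:55 (add 2h to convert from UTC-2).
Ugo in UTC: 09:25-10:10, 10:20-11:05, 13:10-18:25 (add 2h to convert from UTC-2).
Ximena in UTC: 09:25-12:45, 13:10-16:50 (add 6h to convert from UTC-6).
Tomás ∩ Ugo: 10:45-11:05, 13:10-13:50, 17:50-18:25.
Tomás ∩ Ugo ∩ Ximena: 10:45-11:05, 13:10-13:50.
Summing the common windows: 20 + 40 = 60 minutes.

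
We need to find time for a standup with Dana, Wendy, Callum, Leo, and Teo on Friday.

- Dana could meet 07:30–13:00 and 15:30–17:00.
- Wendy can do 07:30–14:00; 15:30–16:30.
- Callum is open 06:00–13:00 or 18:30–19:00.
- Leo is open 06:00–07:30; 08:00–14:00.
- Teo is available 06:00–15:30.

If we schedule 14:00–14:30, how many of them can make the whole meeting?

1

Teo can make the full 14:00-14:30 slot — that's 1.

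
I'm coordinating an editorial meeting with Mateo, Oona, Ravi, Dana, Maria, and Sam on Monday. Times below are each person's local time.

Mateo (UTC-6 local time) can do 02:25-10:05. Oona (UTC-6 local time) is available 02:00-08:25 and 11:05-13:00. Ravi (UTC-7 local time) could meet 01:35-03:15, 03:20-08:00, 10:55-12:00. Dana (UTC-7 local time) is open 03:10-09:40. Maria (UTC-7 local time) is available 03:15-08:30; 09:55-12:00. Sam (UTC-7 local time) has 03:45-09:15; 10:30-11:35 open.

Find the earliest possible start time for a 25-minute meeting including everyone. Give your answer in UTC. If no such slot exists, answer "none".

Mateo in UTC: 08:25-16:05 (add 6h to convert from UTC-6).
Oona in UTC: 08:00-14:25, 17:05-19:00 (add 6h to convert from UTC-6).
Ravi in UTC: 08:35-10:15, 10:20-15:00, 17:55-19:00 (add 7h to convert from UTC-7).
Dana in UTC: 10:10-16:40 (add 7h to convert from UTC-7).
Maria in UTC: 10:15-15:30, 16:55-19:00 (add 7h to convert from UTC-7).
Sam in UTC: 10:45-16:15, 17:30-18:35 (add 7h to convert from UTC-7).
Mateo ∩ Oona: 08:25-14:25.
Mateo ∩ Oona ∩ Ravi: 08:35-10:15, 10:20-14:25.
Mateo ∩ Oona ∩ Ravi ∩ Dana: 10:10-10:15, 10:20-14:25.
Mateo ∩ Oona ∩ Ravi ∩ Dana ∩ Maria: 10:20-14:25.
Mateo ∩ Oona ∩ Ravi ∩ Dana ∩ Maria ∩ Sam: 10:45-14:25.
The first common window of at least 25 minutes is 10:45-14:25, so the earliest start is 10:45.

10:45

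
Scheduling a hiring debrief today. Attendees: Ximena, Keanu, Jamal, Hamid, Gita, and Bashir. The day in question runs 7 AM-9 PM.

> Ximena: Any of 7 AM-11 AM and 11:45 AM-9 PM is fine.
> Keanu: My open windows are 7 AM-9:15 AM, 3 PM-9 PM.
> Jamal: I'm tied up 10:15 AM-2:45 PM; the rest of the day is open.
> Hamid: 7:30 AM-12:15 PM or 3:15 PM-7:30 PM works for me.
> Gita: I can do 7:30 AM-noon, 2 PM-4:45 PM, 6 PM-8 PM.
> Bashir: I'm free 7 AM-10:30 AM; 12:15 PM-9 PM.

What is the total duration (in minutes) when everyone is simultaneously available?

Ximena free: 07:00-11:00, 11:45-21:00.
Keanu free: 07:00-09:15, 15:00-21:00.
Jamal free: 07:00-10:15, 14:45-21:00 (invert busy blocks within the working day).
Hamid free: 07:30-12:15, 15:15-19:30.
Gita free: 07:30-12:00, 14:00-16:45, 18:00-20:00.
Bashir free: 07:00-10:30, 12:15-21:00.
Ximena ∩ Keanu: 07:00-09:15, 15:00-21:00.
Ximena ∩ Keanu ∩ Jamal: 07:00-09:15, 15:00-21:00.
Ximena ∩ Keanu ∩ Jamal ∩ Hamid: 07:30-09:15, 15:15-19:30.
Ximena ∩ Keanu ∩ Jamal ∩ Hamid ∩ Gita: 07:30-09:15, 15:15-16:45, 18:00-19:30.
Ximena ∩ Keanu ∩ Jamal ∩ Hamid ∩ Gita ∩ Bashir: 07:30-09:15, 15:15-16:45, 18:00-19:30.
Summing the common windows: 105 + 90 + 90 = 285 minutes.

285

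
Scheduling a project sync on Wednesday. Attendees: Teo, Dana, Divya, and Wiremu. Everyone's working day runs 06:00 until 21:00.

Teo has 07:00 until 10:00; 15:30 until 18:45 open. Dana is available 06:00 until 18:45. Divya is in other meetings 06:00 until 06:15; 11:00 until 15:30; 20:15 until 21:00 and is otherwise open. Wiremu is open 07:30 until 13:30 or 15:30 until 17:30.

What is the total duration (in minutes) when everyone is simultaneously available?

Teo free: 07:00-10:00, 15:30-18:45.
Dana free: 06:00-18:45.
Divya free: 06:15-11:00, 15:30-20:15 (invert busy blocks within the working day).
Wiremu free: 07:30-13:30, 15:30-17:30.
Teo ∩ Dana: 07:00-10:00, 15:30-18:45.
Teo ∩ Dana ∩ Divya: 07:00-10:00, 15:30-18:45.
Teo ∩ Dana ∩ Divya ∩ Wiremu: 07:30-10:00, 15:30-17:30.
So the common availability across everyone is 07:30-10:00, 15:30-17:30.
Summing the common windows: 150 + 120 = 270 minutes.

270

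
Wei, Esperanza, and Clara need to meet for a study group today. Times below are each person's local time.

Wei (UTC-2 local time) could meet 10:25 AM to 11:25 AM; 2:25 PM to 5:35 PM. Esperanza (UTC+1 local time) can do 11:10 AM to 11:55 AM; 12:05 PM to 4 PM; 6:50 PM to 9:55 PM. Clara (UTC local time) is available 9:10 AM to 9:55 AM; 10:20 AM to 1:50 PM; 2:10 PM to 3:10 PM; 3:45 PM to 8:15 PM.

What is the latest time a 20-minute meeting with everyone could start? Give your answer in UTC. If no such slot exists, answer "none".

19:15

Wei in UTC: 12:25-13:25, 16:25-19:35 (add 2h to convert from UTC-2).
Esperanza in UTC: 10:10-10:55, 11:05-15:00, 17:50-20:55 (subtract 1h to convert from UTC+1).
Clara in UTC: 09:10-09:55, 10:20-13:50, 14:10-15:10, 15:45-20:15.
Wei ∩ Esperanza: 12:25-13:25, 17:50-19:35.
Wei ∩ Esperanza ∩ Clara: 12:25-13:25, 17:50-19:35.
The last common window of at least 20 minutes is 17:50-19:35; a 20-minute meeting can start as late as 19:15 and still end by 19:35.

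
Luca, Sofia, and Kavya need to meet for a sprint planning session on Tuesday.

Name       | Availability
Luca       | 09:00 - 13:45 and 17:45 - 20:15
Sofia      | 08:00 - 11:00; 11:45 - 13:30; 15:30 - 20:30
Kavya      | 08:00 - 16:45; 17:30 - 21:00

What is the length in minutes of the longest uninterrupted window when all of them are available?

150

Luca ∩ Sofia: 09:00-11:00, 11:45-13:30, 17:45-20:15.
Luca ∩ Sofia ∩ Kavya: 09:00-11:00, 11:45-13:30, 17:45-20:15.
The longest is 17:45-20:15 at 150 minutes.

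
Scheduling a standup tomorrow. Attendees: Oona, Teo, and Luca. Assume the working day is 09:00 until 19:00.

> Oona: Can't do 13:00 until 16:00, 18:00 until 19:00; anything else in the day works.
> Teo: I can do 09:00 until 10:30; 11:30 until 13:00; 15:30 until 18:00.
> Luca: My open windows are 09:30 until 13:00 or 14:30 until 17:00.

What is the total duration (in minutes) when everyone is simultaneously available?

210

Oona free: 09:00-13:00, 16:00-18:00 (invert busy blocks within the working day).
Teo free: 09:00-10:30, 11:30-13:00, 15:30-18:00.
Luca free: 09:30-13:00, 14:30-17:00.
Oona ∩ Teo: 09:00-10:30, 11:30-13:00, 16:00-18:00.
Oona ∩ Teo ∩ Luca: 09:30-10:30, 11:30-13:00, 16:00-17:00.
Summing the common windows: 60 + 90 + 60 = 210 minutes.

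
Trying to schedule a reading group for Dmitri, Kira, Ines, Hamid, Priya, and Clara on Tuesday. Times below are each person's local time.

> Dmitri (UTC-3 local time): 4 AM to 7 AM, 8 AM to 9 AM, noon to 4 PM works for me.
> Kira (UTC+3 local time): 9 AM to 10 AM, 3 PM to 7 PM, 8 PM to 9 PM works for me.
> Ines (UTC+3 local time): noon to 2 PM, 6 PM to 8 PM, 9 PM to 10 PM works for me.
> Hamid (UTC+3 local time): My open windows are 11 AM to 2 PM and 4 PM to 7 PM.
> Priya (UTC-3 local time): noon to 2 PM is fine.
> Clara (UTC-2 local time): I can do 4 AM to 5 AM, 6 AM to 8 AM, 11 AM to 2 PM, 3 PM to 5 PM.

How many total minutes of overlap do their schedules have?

Dmitri in UTC: 07:00-10:00, 11:00-12:00, 15:00-19:00 (add 3h to convert from UTC-3).
Kira in UTC: 06:00-07:00, 12:00-16:00, 17:00-18:00 (subtract 3h to convert from UTC+3).
Ines in UTC: 09:00-11:00, 15:00-17:00, 18:00-19:00 (subtract 3h to convert from UTC+3).
Hamid in UTC: 08:00-11:00, 13:00-16:00 (subtract 3h to convert from UTC+3).
Priya in UTC: 15:00-17:00 (add 3h to convert from UTC-3).
Clara in UTC: 06:00-07:00, 08:00-10:00, 13:00-16:00, 17:00-19:00 (add 2h to convert from UTC-2).
Dmitri ∩ Kira: 15:00-16:00, 17:00-18:00.
Dmitri ∩ Kira ∩ Ines: 15:00-16:00.
Dmitri ∩ Kira ∩ Ines ∩ Hamid: 15:00-16:00.
Dmitri ∩ Kira ∩ Ines ∩ Hamid ∩ Priya: 15:00-16:00.
Dmitri ∩ Kira ∩ Ines ∩ Hamid ∩ Priya ∩ Clara: 15:00-16:00.
That's a single block of 60 minutes.

60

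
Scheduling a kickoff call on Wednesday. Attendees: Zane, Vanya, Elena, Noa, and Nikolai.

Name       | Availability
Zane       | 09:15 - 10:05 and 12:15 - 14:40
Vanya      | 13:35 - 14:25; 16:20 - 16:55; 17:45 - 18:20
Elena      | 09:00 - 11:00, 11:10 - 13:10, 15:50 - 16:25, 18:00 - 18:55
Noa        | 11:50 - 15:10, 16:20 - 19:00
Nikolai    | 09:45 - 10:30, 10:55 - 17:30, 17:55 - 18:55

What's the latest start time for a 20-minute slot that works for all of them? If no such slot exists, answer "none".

none

Zane ∩ Vanya: 13:35-14:25.
Zane ∩ Vanya ∩ Elena: ∅.
Zane ∩ Vanya ∩ Elena ∩ Noa: ∅.
Zane ∩ Vanya ∩ Elena ∩ Noa ∩ Nikolai: ∅.
There is no time when everyone is free.
No common window is at least 20 minutes long.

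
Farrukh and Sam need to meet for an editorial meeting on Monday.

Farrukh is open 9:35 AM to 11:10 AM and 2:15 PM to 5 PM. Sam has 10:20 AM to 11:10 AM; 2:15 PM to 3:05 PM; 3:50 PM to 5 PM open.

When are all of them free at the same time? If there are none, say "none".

10:20-11:10, 14:15-15:05, 15:50-17:00

Farrukh ∩ Sam: 10:20-11:10, 14:15-15:05, 15:50-17:00.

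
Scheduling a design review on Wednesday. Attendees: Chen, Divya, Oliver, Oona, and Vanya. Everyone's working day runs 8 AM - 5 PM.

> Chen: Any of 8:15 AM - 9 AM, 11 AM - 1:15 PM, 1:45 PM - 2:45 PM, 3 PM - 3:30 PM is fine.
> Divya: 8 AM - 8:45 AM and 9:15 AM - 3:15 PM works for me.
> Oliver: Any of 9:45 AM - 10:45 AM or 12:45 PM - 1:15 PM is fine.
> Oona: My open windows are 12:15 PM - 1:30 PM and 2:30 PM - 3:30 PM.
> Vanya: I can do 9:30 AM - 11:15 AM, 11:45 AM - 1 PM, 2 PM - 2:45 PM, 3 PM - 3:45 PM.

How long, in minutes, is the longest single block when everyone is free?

Chen ∩ Divya: 08:15-08:45, 11:00-13:15, 13:45-14:45, 15:00-15:15.
Chen ∩ Divya ∩ Oliver: 12:45-13:15.
Chen ∩ Divya ∩ Oliver ∩ Oona: 12:45-13:15.
Chen ∩ Divya ∩ Oliver ∩ Oona ∩ Vanya: 12:45-13:00.
The longest is 12:45-13:00 at 15 minutes.

15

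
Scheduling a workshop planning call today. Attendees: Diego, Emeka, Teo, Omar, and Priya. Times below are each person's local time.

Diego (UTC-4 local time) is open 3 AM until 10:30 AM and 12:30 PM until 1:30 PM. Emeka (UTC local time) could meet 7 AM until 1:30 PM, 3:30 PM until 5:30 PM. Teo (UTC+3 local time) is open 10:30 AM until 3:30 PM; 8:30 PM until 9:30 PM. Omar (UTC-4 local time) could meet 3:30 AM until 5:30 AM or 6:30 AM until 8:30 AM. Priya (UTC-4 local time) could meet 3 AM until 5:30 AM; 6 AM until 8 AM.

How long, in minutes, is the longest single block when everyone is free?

120

Diego in UTC: 07:00-14:30, 16:30-17:30 (add 4h to convert from UTC-4).
Emeka in UTC: 07:00-13:30, 15:30-17:30.
Teo in UTC: 07:30-12:30, 17:30-18:30 (subtract 3h to convert from UTC+3).
Omar in UTC: 07:30-09:30, 10:30-12:30 (add 4h to convert from UTC-4).
Priya in UTC: 07:00-09:30, 10:00-12:00 (add 4h to convert from UTC-4).
Diego ∩ Emeka: 07:00-13:30, 16:30-17:30.
Diego ∩ Emeka ∩ Teo: 07:30-12:30.
Diego ∩ Emeka ∩ Teo ∩ Omar: 07:30-09:30, 10:30-12:30.
Diego ∩ Emeka ∩ Teo ∩ Omar ∩ Priya: 07:30-09:30, 10:30-12:00.
The longest is 07:30-09:30 at 120 minutes.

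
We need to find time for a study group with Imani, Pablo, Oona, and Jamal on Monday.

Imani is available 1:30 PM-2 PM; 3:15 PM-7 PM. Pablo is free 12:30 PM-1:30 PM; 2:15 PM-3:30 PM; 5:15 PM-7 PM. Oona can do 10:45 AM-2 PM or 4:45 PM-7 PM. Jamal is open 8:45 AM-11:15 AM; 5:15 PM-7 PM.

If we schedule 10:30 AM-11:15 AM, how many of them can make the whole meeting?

Jamal can make the full 10:30-11:15 slot — that's 1.

1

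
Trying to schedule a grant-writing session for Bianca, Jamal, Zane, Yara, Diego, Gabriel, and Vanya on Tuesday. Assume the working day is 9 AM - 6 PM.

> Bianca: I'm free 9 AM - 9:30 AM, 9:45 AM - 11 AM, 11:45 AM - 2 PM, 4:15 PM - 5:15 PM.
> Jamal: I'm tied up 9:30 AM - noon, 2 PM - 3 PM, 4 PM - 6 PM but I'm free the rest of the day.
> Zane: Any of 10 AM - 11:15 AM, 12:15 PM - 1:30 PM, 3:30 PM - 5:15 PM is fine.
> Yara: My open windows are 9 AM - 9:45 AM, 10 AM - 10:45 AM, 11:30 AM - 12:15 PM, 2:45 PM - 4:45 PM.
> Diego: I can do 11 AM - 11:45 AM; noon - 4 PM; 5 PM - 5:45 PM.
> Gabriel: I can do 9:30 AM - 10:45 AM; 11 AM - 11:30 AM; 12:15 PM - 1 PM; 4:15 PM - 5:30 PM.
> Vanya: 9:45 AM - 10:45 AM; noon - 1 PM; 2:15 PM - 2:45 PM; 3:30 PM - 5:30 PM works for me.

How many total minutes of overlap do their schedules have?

0

Bianca free: 09:00-09:30, 09:45-11:00, 11:45-14:00, 16:15-17:15.
Jamal free: 09:00-09:30, 12:00-14:00, 15:00-16:00 (invert busy blocks within the working day).
Zane free: 10:00-11:15, 12:15-13:30, 15:30-17:15.
Yara free: 09:00-09:45, 10:00-10:45, 11:30-12:15, 14:45-16:45.
Diego free: 11:00-11:45, 12:00-16:00, 17:00-17:45.
Gabriel free: 09:30-10:45, 11:00-11:30, 12:15-13:00, 16:15-17:30.
Vanya free: 09:45-10:45, 12:00-13:00, 14:15-14:45, 15:30-17:30.
Bianca ∩ Jamal: 09:00-09:30, 12:00-14:00.
Bianca ∩ Jamal ∩ Zane: 12:15-13:30.
Bianca ∩ Jamal ∩ Zane ∩ Yara: ∅.
Bianca ∩ Jamal ∩ Zane ∩ Yara ∩ Diego: ∅.
Bianca ∩ Jamal ∩ Zane ∩ Yara ∩ Diego ∩ Gabriel: ∅.
Bianca ∩ Jamal ∩ Zane ∩ Yara ∩ Diego ∩ Gabriel ∩ Vanya: ∅.
There is no time when everyone is free.
There is no common window, so the total is 0 minutes.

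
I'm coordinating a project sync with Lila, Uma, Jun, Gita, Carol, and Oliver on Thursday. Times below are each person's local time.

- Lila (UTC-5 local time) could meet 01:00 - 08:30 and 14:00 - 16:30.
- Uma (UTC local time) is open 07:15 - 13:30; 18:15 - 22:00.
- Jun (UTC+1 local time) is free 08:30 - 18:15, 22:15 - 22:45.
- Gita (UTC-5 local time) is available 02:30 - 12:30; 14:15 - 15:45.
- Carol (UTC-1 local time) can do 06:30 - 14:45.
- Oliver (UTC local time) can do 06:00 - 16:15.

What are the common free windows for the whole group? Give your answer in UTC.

Lila in UTC: 06:00-13:30, 19:00-21:30 (add 5h to convert from UTC-5).
Uma in UTC: 07:15-13:30, 18:15-22:00.
Jun in UTC: 07:30-17:15, 21:15-21:45 (subtract 1h to convert from UTC+1).
Gita in UTC: 07:30-17:30, 19:15-20:45 (add 5h to convert from UTC-5).
Carol in UTC: 07:30-15:45 (add 1h to convert from UTC-1).
Oliver in UTC: 06:00-16:15.
Lila ∩ Uma: 07:15-13:30, 19:00-21:30.
Lila ∩ Uma ∩ Jun: 07:30-13:30, 21:15-21:30.
Lila ∩ Uma ∩ Jun ∩ Gita: 07:30-13:30.
Lila ∩ Uma ∩ Jun ∩ Gita ∩ Carol: 07:30-13:30.
Lila ∩ Uma ∩ Jun ∩ Gita ∩ Carol ∩ Oliver: 07:30-13:30.
So the common availability across everyone is 07:30-13:30.

07:30-13:30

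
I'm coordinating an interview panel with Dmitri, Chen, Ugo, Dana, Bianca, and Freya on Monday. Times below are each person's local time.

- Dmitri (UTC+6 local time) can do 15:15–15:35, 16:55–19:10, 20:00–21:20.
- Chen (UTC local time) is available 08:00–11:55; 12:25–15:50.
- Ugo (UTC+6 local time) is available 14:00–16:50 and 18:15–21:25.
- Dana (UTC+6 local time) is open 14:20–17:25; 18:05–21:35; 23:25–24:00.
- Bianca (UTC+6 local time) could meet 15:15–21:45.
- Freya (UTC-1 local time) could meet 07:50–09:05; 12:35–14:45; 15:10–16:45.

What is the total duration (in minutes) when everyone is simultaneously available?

100

Dmitri in UTC: 09:15-09:35, 10:55-13:10, 14:00-15:20 (subtract 6h to convert from UTC+6).
Chen in UTC: 08:00-11:55, 12:25-15:50.
Ugo in UTC: 08:00-10:50, 12:15-15:25 (subtract 6h to convert from UTC+6).
Dana in UTC: 08:20-11:25, 12:05-15:35, 17:25-18:00 (subtract 6h to convert from UTC+6).
Bianca in UTC: 09:15-15:45 (subtract 6h to convert from UTC+6).
Freya in UTC: 08:50-10:05, 13:35-15:45, 16:10-17:45 (add 1h to convert from UTC-1).
Dmitri ∩ Chen: 09:15-09:35, 10:55-11:55, 12:25-13:10, 14:00-15:20.
Dmitri ∩ Chen ∩ Ugo: 09:15-09:35, 12:25-13:10, 14:00-15:20.
Dmitri ∩ Chen ∩ Ugo ∩ Dana: 09:15-09:35, 12:25-13:10, 14:00-15:20.
Dmitri ∩ Chen ∩ Ugo ∩ Dana ∩ Bianca: 09:15-09:35, 12:25-13:10, 14:00-15:20.
Dmitri ∩ Chen ∩ Ugo ∩ Dana ∩ Bianca ∩ Freya: 09:15-09:35, 14:00-15:20.
Summing the common windows: 20 + 80 = 100 minutes.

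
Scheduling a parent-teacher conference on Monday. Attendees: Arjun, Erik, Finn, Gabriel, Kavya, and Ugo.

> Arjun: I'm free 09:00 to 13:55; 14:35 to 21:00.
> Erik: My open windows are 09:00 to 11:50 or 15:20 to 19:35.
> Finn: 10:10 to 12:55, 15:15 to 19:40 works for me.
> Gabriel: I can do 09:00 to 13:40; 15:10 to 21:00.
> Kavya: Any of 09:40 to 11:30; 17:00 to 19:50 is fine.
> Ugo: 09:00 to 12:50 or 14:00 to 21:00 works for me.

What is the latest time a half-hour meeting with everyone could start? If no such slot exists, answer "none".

Arjun ∩ Erik: 09:00-11:50, 15:20-19:35.
Arjun ∩ Erik ∩ Finn: 10:10-11:50, 15:20-19:35.
Arjun ∩ Erik ∩ Finn ∩ Gabriel: 10:10-11:50, 15:20-19:35.
Arjun ∩ Erik ∩ Finn ∩ Gabriel ∩ Kavya: 10:10-11:30, 17:00-19:35.
Arjun ∩ Erik ∩ Finn ∩ Gabriel ∩ Kavya ∩ Ugo: 10:10-11:30, 17:00-19:35.
The last common window of at least 30 minutes is 17:00-19:35; a 30-minute meeting can start as late as 19:05 and still end by 19:35.

19:05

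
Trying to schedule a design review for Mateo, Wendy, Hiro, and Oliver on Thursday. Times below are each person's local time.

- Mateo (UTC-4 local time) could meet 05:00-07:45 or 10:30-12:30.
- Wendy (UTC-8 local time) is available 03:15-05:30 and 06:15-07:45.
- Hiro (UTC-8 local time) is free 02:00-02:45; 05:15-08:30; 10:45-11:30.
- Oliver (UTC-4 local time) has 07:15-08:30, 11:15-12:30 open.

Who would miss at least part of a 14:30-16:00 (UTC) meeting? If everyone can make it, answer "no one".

Oliver, Wendy

Mateo in UTC: 09:00-11:45, 14:30-16:30 (add 4h to convert from UTC-4).
Wendy in UTC: 11:15-13:30, 14:15-15:45 (add 8h to convert from UTC-8).
Hiro in UTC: 10:00-10:45, 13:15-16:30, 18:45-19:30 (add 8h to convert from UTC-8).
Oliver in UTC: 11:15-12:30, 15:15-16:30 (add 4h to convert from UTC-4).
Mateo: free for 14:30-16:00. Wendy: not fully free for 14:30-16:00. Hiro: free for 14:30-16:00. Oliver: not fully free for 14:30-16:00.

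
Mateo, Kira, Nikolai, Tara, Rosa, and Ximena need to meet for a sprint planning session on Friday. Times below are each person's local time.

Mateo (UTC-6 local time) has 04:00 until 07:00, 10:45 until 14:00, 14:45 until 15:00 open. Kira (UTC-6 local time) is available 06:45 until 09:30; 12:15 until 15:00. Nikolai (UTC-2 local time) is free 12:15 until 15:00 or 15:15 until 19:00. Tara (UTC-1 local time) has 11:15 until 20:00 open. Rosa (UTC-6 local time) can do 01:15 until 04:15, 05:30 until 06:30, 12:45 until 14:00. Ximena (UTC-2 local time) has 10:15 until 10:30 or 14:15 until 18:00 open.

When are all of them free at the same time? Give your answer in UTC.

Mateo in UTC: 10:00-13:00, 16:45-20:00, 20:45-21:00 (add 6h to convert from UTC-6).
Kira in UTC: 12:45-15:30, 18:15-21:00 (add 6h to convert from UTC-6).
Nikolai in UTC: 14:15-17:00, 17:15-21:00 (add 2h to convert from UTC-2).
Tara in UTC: 12:15-21:00 (add 1h to convert from UTC-1).
Rosa in UTC: 07:15-10:15, 11:30-12:30, 18:45-20:00 (add 6h to convert from UTC-6).
Ximena in UTC: 12:15-12:30, 16:15-20:00 (add 2h to convert from UTC-2).
Mateo ∩ Kira: 12:45-13:00, 18:15-20:00, 20:45-21:00.
Mateo ∩ Kira ∩ Nikolai: 18:15-20:00, 20:45-21:00.
Mateo ∩ Kira ∩ Nikolai ∩ Tara: 18:15-20:00, 20:45-21:00.
Mateo ∩ Kira ∩ Nikolai ∩ Tara ∩ Rosa: 18:45-20:00.
Mateo ∩ Kira ∩ Nikolai ∩ Tara ∩ Rosa ∩ Ximena: 18:45-20:00.
Those are the intersection windows.

18:45-20:00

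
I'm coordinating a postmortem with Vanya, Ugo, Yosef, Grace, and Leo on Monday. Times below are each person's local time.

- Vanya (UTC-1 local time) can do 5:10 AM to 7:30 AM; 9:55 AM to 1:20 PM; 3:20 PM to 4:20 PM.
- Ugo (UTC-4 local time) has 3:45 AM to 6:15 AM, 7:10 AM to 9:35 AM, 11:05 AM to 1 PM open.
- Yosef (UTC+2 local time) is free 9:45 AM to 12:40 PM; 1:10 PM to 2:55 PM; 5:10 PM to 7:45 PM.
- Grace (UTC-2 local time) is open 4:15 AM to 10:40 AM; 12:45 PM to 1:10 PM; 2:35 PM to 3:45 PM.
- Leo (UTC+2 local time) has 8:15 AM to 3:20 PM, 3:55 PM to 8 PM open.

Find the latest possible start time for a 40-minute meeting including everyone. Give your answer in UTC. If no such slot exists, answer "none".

Vanya in UTC: 06:10-08:30, 10:55-14:20, 16:20-17:20 (add 1h to convert from UTC-1).
Ugo in UTC: 07:45-10:15, 11:10-13:35, 15:05-17:00 (add 4h to convert from UTC-4).
Yosef in UTC: 07:45-10:40, 11:10-12:55, 15:10-17:45 (subtract 2h to convert from UTC+2).
Grace in UTC: 06:15-12:40, 14:45-15:10, 16:35-17:45 (add 2h to convert from UTC-2).
Leo in UTC: 06:15-13:20, 13:55-18:00 (subtract 2h to convert from UTC+2).
Vanya ∩ Ugo: 07:45-08:30, 11:10-13:35, 16:20-17:00.
Vanya ∩ Ugo ∩ Yosef: 07:45-08:30, 11:10-12:55, 16:20-17:00.
Vanya ∩ Ugo ∩ Yosef ∩ Grace: 07:45-08:30, 11:10-12:40, 16:35-17:00.
Vanya ∩ Ugo ∩ Yosef ∩ Grace ∩ Leo: 07:45-08:30, 11:10-12:40, 16:35-17:00.
So the common availability across everyone is 07:45-08:30, 11:10-12:40, 16:35-17:00.
The last common window of at least 40 minutes is 11:10-12:40; a 40-minute meeting can start as late as 12:00 and still end by 12:40.

12:00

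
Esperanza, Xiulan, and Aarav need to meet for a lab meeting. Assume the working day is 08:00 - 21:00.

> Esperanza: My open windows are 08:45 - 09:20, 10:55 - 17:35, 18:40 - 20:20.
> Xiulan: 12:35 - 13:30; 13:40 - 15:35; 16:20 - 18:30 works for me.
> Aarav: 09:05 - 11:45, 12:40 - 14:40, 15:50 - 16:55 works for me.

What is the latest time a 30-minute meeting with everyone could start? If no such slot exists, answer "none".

Esperanza ∩ Xiulan: 12:35-13:30, 13:40-15:35, 16:20-17:35.
Esperanza ∩ Xiulan ∩ Aarav: 12:40-13:30, 13:40-14:40, 16:20-16:55.
Those are the intersection windows.
The last common window of at least 30 minutes is 16:20-16:55; a 30-minute meeting can start as late as 16:25 and still end by 16:55.

16:25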